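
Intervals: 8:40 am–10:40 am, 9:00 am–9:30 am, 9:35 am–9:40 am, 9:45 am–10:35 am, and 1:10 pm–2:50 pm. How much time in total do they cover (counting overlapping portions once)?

Merged: 8:40 am–10:40 am, 1:10 pm–2:50 pm.
Lengths: 2 h + 1 h 40 min = 3 h 40 min.

3 h 40 min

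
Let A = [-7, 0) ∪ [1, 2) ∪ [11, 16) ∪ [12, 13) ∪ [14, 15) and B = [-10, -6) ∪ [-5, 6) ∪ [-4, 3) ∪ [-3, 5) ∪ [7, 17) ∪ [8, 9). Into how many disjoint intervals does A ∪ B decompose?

2

First set merges to [-7, 0), [1, 2), [11, 16).
Second set merges to [-10, -6), [-5, 6), [7, 17).
A ∪ B = [-10, 6), [7, 17).
That is 2 disjoint pieces.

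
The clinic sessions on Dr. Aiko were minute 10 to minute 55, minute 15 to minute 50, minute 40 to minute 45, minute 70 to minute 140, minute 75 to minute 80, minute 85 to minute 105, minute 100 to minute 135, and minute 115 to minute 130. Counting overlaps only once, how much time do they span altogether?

Merged: minute 10 to minute 55, minute 70 to minute 140.
Lengths: 45 minutes + 70 minutes = 115 minutes.

115 minutes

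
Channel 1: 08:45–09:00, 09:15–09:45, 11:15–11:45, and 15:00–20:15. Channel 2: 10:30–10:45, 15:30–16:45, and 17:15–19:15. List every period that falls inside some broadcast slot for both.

15:30-16:45, 17:15-19:15

08:45-09:00: no overlap with the second set.
09:15-09:45: no overlap with the second set.
11:15-11:45: no overlap with the second set.
15:00-20:15 meets the second set on 15:30-16:45, 17:15-19:15.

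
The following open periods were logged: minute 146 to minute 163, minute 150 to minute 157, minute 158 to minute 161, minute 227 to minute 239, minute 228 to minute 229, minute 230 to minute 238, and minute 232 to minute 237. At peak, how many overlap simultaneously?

3

At minute 232, 3 of the intervals are simultaneously active.
No point has more.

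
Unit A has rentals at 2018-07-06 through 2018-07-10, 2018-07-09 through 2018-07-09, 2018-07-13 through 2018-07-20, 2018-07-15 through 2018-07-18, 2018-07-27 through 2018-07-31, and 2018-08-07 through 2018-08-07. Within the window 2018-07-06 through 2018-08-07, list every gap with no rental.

2018-07-11 through 2018-07-12, 2018-07-21 through 2018-07-26, 2018-08-01 through 2018-08-06

Covered (merged): 2018-07-06 through 2018-07-10, 2018-07-13 through 2018-07-20, 2018-07-27 through 2018-07-31, 2018-08-07 through 2018-08-07.
Gaps within 2018-07-06 through 2018-08-07: 2018-07-11 through 2018-07-12, 2018-07-21 through 2018-07-26, 2018-08-01 through 2018-08-06.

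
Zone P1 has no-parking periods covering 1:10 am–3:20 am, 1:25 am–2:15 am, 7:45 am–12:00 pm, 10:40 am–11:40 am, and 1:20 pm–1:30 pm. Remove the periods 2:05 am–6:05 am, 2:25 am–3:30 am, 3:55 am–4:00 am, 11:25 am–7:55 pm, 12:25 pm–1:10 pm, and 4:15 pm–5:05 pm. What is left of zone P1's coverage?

1:10 am-2:05 am, 7:45 am-11:25 am

A, merged: 1:10 am-3:20 am, 7:45 am-12:00 pm, 1:20 pm-1:30 pm.
B, merged: 2:05 am-6:05 am, 11:25 am-7:55 pm.
1:10 am-3:20 am with B removed leaves 1:10 am-2:05 am.
7:45 am-12:00 pm with B removed leaves 7:45 am-11:25 am.
1:20 pm-1:30 pm lies entirely inside B → drops out.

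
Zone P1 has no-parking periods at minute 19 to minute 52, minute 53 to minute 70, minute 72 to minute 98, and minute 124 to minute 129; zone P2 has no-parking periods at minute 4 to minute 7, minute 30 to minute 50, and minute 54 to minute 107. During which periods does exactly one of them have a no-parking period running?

A but not B: minute 19 to minute 30, minute 50 to minute 52, minute 53 to minute 54, minute 124 to minute 129.
B but not A: minute 4 to minute 7, minute 70 to minute 72, minute 98 to minute 107.
Combining gives A △ B.

minute 4 to minute 7, minute 19 to minute 30, minute 50 to minute 52, minute 53 to minute 54, minute 70 to minute 72, minute 98 to minute 107, minute 124 to minute 129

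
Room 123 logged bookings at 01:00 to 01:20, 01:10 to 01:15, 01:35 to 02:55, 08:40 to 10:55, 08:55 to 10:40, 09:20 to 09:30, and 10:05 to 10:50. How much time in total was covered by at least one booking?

Merged: 01:00–01:20, 01:35–02:55, 08:40–10:55.
Lengths: 20 min + 1 h 20 min + 2 h 15 min = 3 h 55 min.

3 h 55 min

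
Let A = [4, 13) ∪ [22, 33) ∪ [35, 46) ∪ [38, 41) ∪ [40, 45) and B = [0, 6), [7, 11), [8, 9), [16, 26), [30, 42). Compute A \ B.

Merge the first list: [4, 13), [22, 33), [35, 46).
Merge the second list: [0, 6), [7, 11), [16, 26), [30, 42).
[4, 13) \ B = [6, 7), [11, 13).
[22, 33) \ B = [26, 30).
[35, 46) \ B = [42, 46).

[6, 7) ∪ [11, 13) ∪ [26, 30) ∪ [42, 46)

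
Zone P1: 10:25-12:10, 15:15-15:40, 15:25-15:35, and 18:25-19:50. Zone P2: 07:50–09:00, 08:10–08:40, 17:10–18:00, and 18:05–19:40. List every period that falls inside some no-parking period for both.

Merge the first list: 10:25–12:10, 15:15–15:40, 18:25–19:50.
Merge the second list: 07:50–09:00, 17:10–18:00, 18:05–19:40.
10:25–12:10: no overlap with the second set.
15:15–15:40: no overlap with the second set.
18:25–19:50 meets the second set on 18:25–19:40.

18:25–19:40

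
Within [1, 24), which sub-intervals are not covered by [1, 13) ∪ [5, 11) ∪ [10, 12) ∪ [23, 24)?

[13, 23)

The merged coverage is [1, 13), [23, 24).
Gaps within [1, 24): [13, 23).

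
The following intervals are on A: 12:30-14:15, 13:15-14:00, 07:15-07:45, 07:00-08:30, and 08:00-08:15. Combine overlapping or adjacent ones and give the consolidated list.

Sort by start: 07:00–08:30, 07:15–07:45, 08:00–08:15, 12:30–14:15, 13:15–14:00.
07:15–07:45 overlaps/touches 07:00–08:30 → extend to 07:00–08:30.
08:00–08:15 overlaps/touches 07:00–08:30 → extend to 07:00–08:30.
12:30–14:15 is disjoint → start new block.
13:15–14:00 overlaps/touches 12:30–14:15 → extend to 12:30–14:15.

07:00–08:30, 12:30–14:15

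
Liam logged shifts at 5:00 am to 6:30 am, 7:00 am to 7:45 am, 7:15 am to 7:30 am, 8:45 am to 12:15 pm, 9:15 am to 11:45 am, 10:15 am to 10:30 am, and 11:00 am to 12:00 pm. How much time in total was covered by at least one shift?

Merged: 5:00 am–6:30 am, 7:00 am–7:45 am, 8:45 am–12:15 pm.
Lengths: 1 h 30 min + 45 min + 3 h 30 min = 5 h 45 min.

5 h 45 min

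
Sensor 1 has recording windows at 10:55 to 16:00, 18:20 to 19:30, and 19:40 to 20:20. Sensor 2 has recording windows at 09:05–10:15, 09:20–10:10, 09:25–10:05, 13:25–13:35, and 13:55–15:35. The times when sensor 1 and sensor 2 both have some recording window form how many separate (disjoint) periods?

Second set merges to 09:05-10:15, 13:25-13:35, 13:55-15:35.
A ∩ B = 13:25-13:35, 13:55-15:35.
That is 2 disjoint pieces.

2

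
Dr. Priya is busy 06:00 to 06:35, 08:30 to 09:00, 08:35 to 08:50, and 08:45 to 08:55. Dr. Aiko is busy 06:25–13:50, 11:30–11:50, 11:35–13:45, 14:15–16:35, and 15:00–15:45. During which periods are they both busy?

06:25–06:35, 08:30–09:00

A, merged: 06:00–06:35, 08:30–09:00.
B, merged: 06:25–13:50, 14:15–16:35.
06:00–06:35 overlaps B on 06:25–06:35.
08:30–09:00 overlaps B on 08:30–09:00.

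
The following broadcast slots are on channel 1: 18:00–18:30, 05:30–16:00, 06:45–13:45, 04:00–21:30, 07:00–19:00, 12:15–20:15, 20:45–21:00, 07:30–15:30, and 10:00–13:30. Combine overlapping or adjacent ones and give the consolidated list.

04:00–21:30

Sort by start: 04:00–21:30, 05:30–16:00, 06:45–13:45, 07:00–19:00, 07:30–15:30, 10:00–13:30, 12:15–20:15, 18:00–18:30, 20:45–21:00.
05:30–16:00 overlaps/touches 04:00–21:30 → extend to 04:00–21:30.
06:45–13:45 overlaps/touches 04:00–21:30 → extend to 04:00–21:30.
07:00–19:00 overlaps/touches 04:00–21:30 → extend to 04:00–21:30.
07:30–15:30 overlaps/touches 04:00–21:30 → extend to 04:00–21:30.
10:00–13:30 overlaps/touches 04:00–21:30 → extend to 04:00–21:30.
12:15–20:15 overlaps/touches 04:00–21:30 → extend to 04:00–21:30.
18:00–18:30 overlaps/touches 04:00–21:30 → extend to 04:00–21:30.
20:45–21:00 overlaps/touches 04:00–21:30 → extend to 04:00–21:30.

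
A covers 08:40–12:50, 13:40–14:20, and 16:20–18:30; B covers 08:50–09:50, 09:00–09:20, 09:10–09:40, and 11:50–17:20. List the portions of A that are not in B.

08:40-08:50, 09:50-11:50, 17:20-18:30

Second set merges to 08:50-09:50, 11:50-17:20.
08:40-12:50 with B removed leaves 08:40-08:50, 09:50-11:50.
13:40-14:20 lies entirely inside B → drops out.
16:20-18:30 with B removed leaves 17:20-18:30.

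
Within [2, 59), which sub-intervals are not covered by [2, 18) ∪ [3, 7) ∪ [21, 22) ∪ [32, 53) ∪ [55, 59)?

[18, 21) ∪ [22, 32) ∪ [53, 55)

Covered (merged): [2, 18), [21, 22), [32, 53), [55, 59).
Complement within [2, 59): [18, 21), [22, 32), [53, 55).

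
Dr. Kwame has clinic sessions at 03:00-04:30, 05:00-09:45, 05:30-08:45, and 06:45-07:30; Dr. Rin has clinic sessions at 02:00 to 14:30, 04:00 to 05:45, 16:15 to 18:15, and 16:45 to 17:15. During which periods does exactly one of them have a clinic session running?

Merge the first list: 03:00–04:30, 05:00–09:45.
Merge the second list: 02:00–14:30, 16:15–18:15.
A \ B = none.
B \ A = 02:00–03:00, 04:30–05:00, 09:45–14:30, 16:15–18:15.
Union of the two gives the symmetric difference.

02:00–03:00, 04:30–05:00, 09:45–14:30, 16:15–18:15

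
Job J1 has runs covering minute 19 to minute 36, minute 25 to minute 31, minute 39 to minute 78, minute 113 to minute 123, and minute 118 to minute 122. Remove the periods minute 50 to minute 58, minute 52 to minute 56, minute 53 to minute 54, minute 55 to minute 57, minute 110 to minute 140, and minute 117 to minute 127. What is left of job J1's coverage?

Merge the first list: minute 19 to minute 36, minute 39 to minute 78, minute 113 to minute 123.
Merge the second list: minute 50 to minute 58, minute 110 to minute 140.
minute 19 to minute 36 is untouched.
minute 39 to minute 78 with B removed leaves minute 39 to minute 50, minute 58 to minute 78.
minute 113 to minute 123 lies entirely inside B → drops out.

minute 19 to minute 36, minute 39 to minute 50, minute 58 to minute 78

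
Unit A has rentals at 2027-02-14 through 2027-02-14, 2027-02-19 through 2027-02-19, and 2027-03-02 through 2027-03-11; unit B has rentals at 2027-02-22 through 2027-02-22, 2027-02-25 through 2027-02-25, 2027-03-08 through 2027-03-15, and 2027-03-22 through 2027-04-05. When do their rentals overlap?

2027-03-08 through 2027-03-11

2027-02-14 through 2027-02-14 falls entirely outside B.
2027-02-19 through 2027-02-19 falls entirely outside B.
2027-03-02 through 2027-03-11 overlaps B on 2027-03-08 through 2027-03-11.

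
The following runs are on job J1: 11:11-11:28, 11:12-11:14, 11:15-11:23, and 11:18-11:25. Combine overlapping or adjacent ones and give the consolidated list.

11:11-11:28

11:12-11:14 overlaps/touches 11:11-11:28 → extend to 11:11-11:28.
11:15-11:23 overlaps/touches 11:11-11:28 → extend to 11:11-11:28.
11:18-11:25 overlaps/touches 11:11-11:28 → extend to 11:11-11:28.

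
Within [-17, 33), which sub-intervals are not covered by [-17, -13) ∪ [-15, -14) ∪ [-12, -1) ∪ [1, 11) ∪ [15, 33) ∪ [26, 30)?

[-13, -12) ∪ [-1, 1) ∪ [11, 15)

The merged coverage is [-17, -13), [-12, -1), [1, 11), [15, 33).
Uncovered inside [-17, 33): [-13, -12), [-1, 1), [11, 15).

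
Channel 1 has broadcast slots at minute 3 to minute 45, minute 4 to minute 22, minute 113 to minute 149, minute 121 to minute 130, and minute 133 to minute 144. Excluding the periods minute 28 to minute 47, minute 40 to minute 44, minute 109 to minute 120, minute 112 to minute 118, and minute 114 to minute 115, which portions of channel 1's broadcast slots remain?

minute 3 to minute 28, minute 120 to minute 149

First set merges to minute 3 to minute 45, minute 113 to minute 149.
Second set merges to minute 28 to minute 47, minute 109 to minute 120.
minute 3 to minute 45 minus B → minute 3 to minute 28.
minute 113 to minute 149 minus B → minute 120 to minute 149.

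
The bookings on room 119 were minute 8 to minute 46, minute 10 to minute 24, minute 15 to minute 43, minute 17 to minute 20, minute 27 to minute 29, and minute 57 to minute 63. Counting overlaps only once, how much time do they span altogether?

44 minutes

Merged: minute 8 to minute 46, minute 57 to minute 63.
Lengths: 38 minutes + 6 minutes = 44 minutes.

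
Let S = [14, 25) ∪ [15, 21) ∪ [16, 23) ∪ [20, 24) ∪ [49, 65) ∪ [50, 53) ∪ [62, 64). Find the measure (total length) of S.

Merged: [14, 25), [49, 65).
Lengths: 11 + 16 = 27.

27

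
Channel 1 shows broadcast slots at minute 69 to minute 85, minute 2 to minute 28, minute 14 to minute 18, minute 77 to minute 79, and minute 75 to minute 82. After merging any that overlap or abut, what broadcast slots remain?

Sort by start: minute 2 to minute 28, minute 14 to minute 18, minute 69 to minute 85, minute 75 to minute 82, minute 77 to minute 79.
minute 14 to minute 18 overlaps/touches minute 2 to minute 28 → extend to minute 2 to minute 28.
minute 69 to minute 85 is disjoint → start new block.
minute 75 to minute 82 overlaps/touches minute 69 to minute 85 → extend to minute 69 to minute 85.
minute 77 to minute 79 overlaps/touches minute 69 to minute 85 → extend to minute 69 to minute 85.

minute 2 to minute 28, minute 69 to minute 85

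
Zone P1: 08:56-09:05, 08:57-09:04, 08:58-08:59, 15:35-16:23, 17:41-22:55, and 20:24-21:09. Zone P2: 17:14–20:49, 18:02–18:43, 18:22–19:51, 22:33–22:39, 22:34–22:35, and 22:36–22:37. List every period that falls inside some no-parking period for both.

First set merges to 08:56–09:05, 15:35–16:23, 17:41–22:55.
Second set merges to 17:14–20:49, 22:33–22:39.
08:56–09:05 meets no B interval.
15:35–16:23 meets no B interval.
17:41–22:55 ∩ B → 17:41–20:49, 22:33–22:39.

17:41–20:49, 22:33–22:39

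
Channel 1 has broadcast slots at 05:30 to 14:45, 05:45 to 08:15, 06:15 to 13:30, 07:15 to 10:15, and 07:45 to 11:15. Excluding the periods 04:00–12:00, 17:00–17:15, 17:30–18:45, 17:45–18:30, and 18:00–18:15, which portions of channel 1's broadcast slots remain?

12:00–14:45

A, merged: 05:30–14:45.
B, merged: 04:00–12:00, 17:00–17:15, 17:30–18:45.
05:30–14:45 with B removed leaves 12:00–14:45.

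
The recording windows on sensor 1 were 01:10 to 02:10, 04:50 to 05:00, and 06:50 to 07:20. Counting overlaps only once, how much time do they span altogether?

1 h 40 min

Merged: 01:10-02:10, 04:50-05:00, 06:50-07:20.
Lengths: 1 h + 10 min + 30 min = 1 h 40 min.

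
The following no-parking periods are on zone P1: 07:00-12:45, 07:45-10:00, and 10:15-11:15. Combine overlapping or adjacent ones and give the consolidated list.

07:00–12:45

07:45–10:00 overlaps/touches 07:00–12:45 → extend to 07:00–12:45.
10:15–11:15 overlaps/touches 07:00–12:45 → extend to 07:00–12:45.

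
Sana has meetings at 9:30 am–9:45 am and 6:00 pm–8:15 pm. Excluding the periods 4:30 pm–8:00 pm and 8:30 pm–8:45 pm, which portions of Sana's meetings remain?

9:30 am–9:45 am, 8:00 pm–8:15 pm

9:30 am–9:45 am: no B overlap → unchanged.
6:00 pm–8:15 pm minus B → 8:00 pm–8:15 pm.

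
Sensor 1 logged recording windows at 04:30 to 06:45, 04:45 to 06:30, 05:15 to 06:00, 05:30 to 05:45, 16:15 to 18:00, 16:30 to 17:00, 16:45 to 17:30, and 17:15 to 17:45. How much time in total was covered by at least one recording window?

4 h

Merged: 04:30-06:45, 16:15-18:00.
Lengths: 2 h 15 min + 1 h 45 min = 4 h.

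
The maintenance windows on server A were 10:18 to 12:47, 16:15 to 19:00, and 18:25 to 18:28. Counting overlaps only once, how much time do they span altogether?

5 h 14 min

Merged: 10:18–12:47, 16:15–19:00.
Lengths: 2 h 29 min + 2 h 45 min = 5 h 14 min.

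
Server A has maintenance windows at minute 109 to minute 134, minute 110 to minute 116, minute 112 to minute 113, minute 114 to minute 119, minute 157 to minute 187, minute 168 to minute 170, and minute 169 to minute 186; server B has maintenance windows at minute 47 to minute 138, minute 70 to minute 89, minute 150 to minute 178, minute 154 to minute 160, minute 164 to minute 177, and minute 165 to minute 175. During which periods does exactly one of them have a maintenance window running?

minute 47 to minute 109, minute 134 to minute 138, minute 150 to minute 157, minute 178 to minute 187

A, merged: minute 109 to minute 134, minute 157 to minute 187.
B, merged: minute 47 to minute 138, minute 150 to minute 178.
Only in the first: minute 178 to minute 187.
Only in the second: minute 47 to minute 109, minute 134 to minute 138, minute 150 to minute 157.
Together these are the periods covered by exactly one.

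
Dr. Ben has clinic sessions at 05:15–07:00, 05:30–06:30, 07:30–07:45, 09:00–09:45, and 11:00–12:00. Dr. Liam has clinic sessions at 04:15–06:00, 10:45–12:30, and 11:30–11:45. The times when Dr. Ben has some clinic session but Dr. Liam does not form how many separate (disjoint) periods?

3

First set merges to 05:15–07:00, 07:30–07:45, 09:00–09:45, 11:00–12:00.
Second set merges to 04:15–06:00, 10:45–12:30.
A \ B = 06:00–07:00, 07:30–07:45, 09:00–09:45.
That is 3 disjoint pieces.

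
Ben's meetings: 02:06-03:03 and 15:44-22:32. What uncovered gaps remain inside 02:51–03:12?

After merging, the occupied span is 02:06-03:03, 15:44-22:32.
Uncovered inside 02:51-03:12: 03:03-03:12.

03:03-03:12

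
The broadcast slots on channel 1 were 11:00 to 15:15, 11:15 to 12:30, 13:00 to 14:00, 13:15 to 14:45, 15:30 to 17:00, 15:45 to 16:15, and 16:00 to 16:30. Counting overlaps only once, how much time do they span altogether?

5 h 45 min

Merged: 11:00-15:15, 15:30-17:00.
Lengths: 4 h 15 min + 1 h 30 min = 5 h 45 min.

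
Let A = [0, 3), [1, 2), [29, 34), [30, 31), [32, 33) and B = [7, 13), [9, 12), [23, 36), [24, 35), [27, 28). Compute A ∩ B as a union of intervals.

First set merges to [0, 3), [29, 34).
Second set merges to [7, 13), [23, 36).
[0, 3): no overlap with the second set.
[29, 34) meets the second set on [29, 34).

[29, 34)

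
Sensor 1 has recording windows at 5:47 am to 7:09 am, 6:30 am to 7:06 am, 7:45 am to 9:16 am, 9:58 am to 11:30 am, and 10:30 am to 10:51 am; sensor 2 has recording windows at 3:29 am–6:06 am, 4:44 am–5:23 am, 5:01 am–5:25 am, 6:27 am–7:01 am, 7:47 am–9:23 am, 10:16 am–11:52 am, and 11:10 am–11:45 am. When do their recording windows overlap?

5:47 am–6:06 am, 6:27 am–7:01 am, 7:47 am–9:16 am, 10:16 am–11:30 am

A, merged: 5:47 am–7:09 am, 7:45 am–9:16 am, 9:58 am–11:30 am.
B, merged: 3:29 am–6:06 am, 6:27 am–7:01 am, 7:47 am–9:23 am, 10:16 am–11:52 am.
5:47 am–7:09 am overlaps B on 5:47 am–6:06 am, 6:27 am–7:01 am.
7:45 am–9:16 am overlaps B on 7:47 am–9:16 am.
9:58 am–11:30 am overlaps B on 10:16 am–11:30 am.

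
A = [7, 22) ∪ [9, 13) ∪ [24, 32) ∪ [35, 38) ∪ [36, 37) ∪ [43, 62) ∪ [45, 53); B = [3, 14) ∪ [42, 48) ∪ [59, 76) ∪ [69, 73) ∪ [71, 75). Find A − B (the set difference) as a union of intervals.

[14, 22) ∪ [24, 32) ∪ [35, 38) ∪ [48, 59)

First set merges to [7, 22), [24, 32), [35, 38), [43, 62).
Second set merges to [3, 14), [42, 48), [59, 76).
[7, 22) \ B = [14, 22).
[24, 32): nothing removed.
[35, 38): nothing removed.
[43, 62) \ B = [48, 59).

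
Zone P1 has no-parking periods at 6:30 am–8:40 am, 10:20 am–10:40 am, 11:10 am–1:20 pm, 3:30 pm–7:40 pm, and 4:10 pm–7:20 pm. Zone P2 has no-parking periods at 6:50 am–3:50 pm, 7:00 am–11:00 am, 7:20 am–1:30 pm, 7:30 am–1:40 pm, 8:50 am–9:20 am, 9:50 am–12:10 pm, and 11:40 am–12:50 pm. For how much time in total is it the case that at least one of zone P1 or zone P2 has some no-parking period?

13 h 10 min

First set merges to 6:30 am–8:40 am, 10:20 am–10:40 am, 11:10 am–1:20 pm, 3:30 pm–7:40 pm.
Second set merges to 6:50 am–3:50 pm.
A ∪ B = 6:30 am–7:40 pm.
Total: 13 h 10 min.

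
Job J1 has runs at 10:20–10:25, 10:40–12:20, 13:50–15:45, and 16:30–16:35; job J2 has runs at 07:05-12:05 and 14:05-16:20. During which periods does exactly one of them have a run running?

Only in the first: 12:05–12:20, 13:50–14:05, 16:30–16:35.
Only in the second: 07:05–10:20, 10:25–10:40, 15:45–16:20.
Together these are the periods covered by exactly one.

07:05–10:20, 10:25–10:40, 12:05–12:20, 13:50–14:05, 15:45–16:20, 16:30–16:35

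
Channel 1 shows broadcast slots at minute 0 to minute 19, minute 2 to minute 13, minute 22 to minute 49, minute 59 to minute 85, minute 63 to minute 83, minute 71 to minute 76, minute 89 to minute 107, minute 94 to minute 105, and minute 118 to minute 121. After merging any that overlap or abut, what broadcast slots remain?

minute 0 to minute 19, minute 22 to minute 49, minute 59 to minute 85, minute 89 to minute 107, minute 118 to minute 121

minute 2 to minute 13 overlaps/touches minute 0 to minute 19 → extend to minute 0 to minute 19.
minute 22 to minute 49 is disjoint → start new block.
minute 59 to minute 85 is disjoint → start new block.
minute 63 to minute 83 overlaps/touches minute 59 to minute 85 → extend to minute 59 to minute 85.
minute 71 to minute 76 overlaps/touches minute 59 to minute 85 → extend to minute 59 to minute 85.
minute 89 to minute 107 is disjoint → start new block.
minute 94 to minute 105 overlaps/touches minute 89 to minute 107 → extend to minute 89 to minute 107.
minute 118 to minute 121 is disjoint → start new block.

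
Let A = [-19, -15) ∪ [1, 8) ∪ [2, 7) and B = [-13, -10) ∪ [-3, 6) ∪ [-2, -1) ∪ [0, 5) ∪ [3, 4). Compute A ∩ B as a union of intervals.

[1, 6)

Merge the first list: [-19, -15), [1, 8).
Merge the second list: [-13, -10), [-3, 6).
[-19, -15): no overlap with the second set.
[1, 8) meets the second set on [1, 6).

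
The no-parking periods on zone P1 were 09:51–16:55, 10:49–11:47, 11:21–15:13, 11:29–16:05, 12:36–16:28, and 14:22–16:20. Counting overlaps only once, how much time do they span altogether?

Merged: 09:51–16:55.
Length: 7 h 4 min.

7 h 4 min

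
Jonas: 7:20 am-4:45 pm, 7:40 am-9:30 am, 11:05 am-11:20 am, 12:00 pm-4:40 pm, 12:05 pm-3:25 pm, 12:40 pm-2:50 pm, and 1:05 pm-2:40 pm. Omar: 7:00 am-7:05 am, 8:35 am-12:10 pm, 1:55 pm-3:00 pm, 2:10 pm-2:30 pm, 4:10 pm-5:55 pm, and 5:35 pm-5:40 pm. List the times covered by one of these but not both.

7:00 am–7:05 am, 7:20 am–8:35 am, 12:10 pm–1:55 pm, 3:00 pm–4:10 pm, 4:45 pm–5:55 pm

First set merges to 7:20 am–4:45 pm.
Second set merges to 7:00 am–7:05 am, 8:35 am–12:10 pm, 1:55 pm–3:00 pm, 4:10 pm–5:55 pm.
A but not B: 7:20 am–8:35 am, 12:10 pm–1:55 pm, 3:00 pm–4:10 pm.
B but not A: 7:00 am–7:05 am, 4:45 pm–5:55 pm.
Combining gives A △ B.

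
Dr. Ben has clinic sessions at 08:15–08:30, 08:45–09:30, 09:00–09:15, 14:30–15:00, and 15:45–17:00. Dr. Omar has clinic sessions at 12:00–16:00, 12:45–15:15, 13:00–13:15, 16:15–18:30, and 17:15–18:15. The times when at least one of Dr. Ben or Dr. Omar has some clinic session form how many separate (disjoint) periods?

First set merges to 08:15-08:30, 08:45-09:30, 14:30-15:00, 15:45-17:00.
Second set merges to 12:00-16:00, 16:15-18:30.
A ∪ B = 08:15-08:30, 08:45-09:30, 12:00-18:30.
That is 3 disjoint pieces.

3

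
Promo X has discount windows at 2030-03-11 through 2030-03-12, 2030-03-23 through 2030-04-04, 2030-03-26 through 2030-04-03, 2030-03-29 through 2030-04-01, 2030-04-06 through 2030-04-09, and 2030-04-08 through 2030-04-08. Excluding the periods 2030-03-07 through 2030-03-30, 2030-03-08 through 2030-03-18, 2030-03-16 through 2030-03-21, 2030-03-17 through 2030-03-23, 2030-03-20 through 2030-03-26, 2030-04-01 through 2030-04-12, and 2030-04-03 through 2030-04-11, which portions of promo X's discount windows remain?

2030-03-31 through 2030-03-31

First set merges to 2030-03-11 through 2030-03-12, 2030-03-23 through 2030-04-04, 2030-04-06 through 2030-04-09.
Second set merges to 2030-03-07 through 2030-03-30, 2030-04-01 through 2030-04-12.
2030-03-11 through 2030-03-12: fully covered by B → removed.
2030-03-23 through 2030-04-04 minus B → 2030-03-31 through 2030-03-31.
2030-04-06 through 2030-04-09: fully covered by B → removed.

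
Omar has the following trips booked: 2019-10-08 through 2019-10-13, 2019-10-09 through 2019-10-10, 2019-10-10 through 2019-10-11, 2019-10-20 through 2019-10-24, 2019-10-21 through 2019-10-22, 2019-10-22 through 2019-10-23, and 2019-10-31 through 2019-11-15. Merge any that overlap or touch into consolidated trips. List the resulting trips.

2019-10-08 through 2019-10-13, 2019-10-20 through 2019-10-24, 2019-10-31 through 2019-11-15

2019-10-09 through 2019-10-10 overlaps/touches 2019-10-08 through 2019-10-13 → extend to 2019-10-08 through 2019-10-13.
2019-10-10 through 2019-10-11 overlaps/touches 2019-10-08 through 2019-10-13 → extend to 2019-10-08 through 2019-10-13.
2019-10-20 through 2019-10-24 is disjoint → start new block.
2019-10-21 through 2019-10-22 overlaps/touches 2019-10-20 through 2019-10-24 → extend to 2019-10-20 through 2019-10-24.
2019-10-22 through 2019-10-23 overlaps/touches 2019-10-20 through 2019-10-24 → extend to 2019-10-20 through 2019-10-24.
2019-10-31 through 2019-11-15 is disjoint → start new block.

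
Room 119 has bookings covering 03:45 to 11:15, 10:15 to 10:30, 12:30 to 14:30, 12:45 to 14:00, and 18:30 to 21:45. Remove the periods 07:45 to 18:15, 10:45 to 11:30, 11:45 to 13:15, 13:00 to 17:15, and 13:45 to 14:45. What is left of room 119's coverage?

A, merged: 03:45–11:15, 12:30–14:30, 18:30–21:45.
B, merged: 07:45–18:15.
03:45–11:15 \ B = 03:45–07:45.
12:30–14:30: entirely removed.
18:30–21:45: nothing removed.

03:45–07:45, 18:30–21:45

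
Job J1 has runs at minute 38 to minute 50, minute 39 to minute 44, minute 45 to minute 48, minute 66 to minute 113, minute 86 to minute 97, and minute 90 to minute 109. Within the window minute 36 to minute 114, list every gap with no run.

minute 36 to minute 38, minute 50 to minute 66, minute 113 to minute 114

Covered (merged): minute 38 to minute 50, minute 66 to minute 113.
Gaps within minute 36 to minute 114: minute 36 to minute 38, minute 50 to minute 66, minute 113 to minute 114.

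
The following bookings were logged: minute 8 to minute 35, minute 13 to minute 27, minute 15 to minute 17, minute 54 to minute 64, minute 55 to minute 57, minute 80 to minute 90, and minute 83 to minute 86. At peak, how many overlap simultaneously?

3

At minute 15, 3 of the intervals are simultaneously active.
No point has more.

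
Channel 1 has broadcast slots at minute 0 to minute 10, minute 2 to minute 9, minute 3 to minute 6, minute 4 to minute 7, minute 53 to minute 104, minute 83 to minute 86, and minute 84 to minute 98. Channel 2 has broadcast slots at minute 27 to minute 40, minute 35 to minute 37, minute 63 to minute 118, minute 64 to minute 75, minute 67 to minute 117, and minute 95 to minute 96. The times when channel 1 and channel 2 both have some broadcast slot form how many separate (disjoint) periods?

A, merged: minute 0 to minute 10, minute 53 to minute 104.
B, merged: minute 27 to minute 40, minute 63 to minute 118.
A ∩ B = minute 63 to minute 104.
That is 1 disjoint piece.

1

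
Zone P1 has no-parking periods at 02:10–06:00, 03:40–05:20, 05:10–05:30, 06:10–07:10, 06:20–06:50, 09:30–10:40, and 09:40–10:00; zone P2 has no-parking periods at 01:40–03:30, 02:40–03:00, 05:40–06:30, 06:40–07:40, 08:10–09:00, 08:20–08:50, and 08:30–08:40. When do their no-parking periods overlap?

A, merged: 02:10-06:00, 06:10-07:10, 09:30-10:40.
B, merged: 01:40-03:30, 05:40-06:30, 06:40-07:40, 08:10-09:00.
02:10-06:00 meets the second set on 02:10-03:30, 05:40-06:00.
06:10-07:10 meets the second set on 06:10-06:30, 06:40-07:10.
09:30-10:40: no overlap with the second set.

02:10-03:30, 05:40-06:00, 06:10-06:30, 06:40-07:10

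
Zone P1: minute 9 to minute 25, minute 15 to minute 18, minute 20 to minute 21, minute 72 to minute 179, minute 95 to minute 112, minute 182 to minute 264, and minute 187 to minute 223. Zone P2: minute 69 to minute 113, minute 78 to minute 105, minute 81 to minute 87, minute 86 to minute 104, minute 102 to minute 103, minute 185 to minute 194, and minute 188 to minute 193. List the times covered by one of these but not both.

minute 9 to minute 25, minute 69 to minute 72, minute 113 to minute 179, minute 182 to minute 185, minute 194 to minute 264

Merge the first list: minute 9 to minute 25, minute 72 to minute 179, minute 182 to minute 264.
Merge the second list: minute 69 to minute 113, minute 185 to minute 194.
Only in the first: minute 9 to minute 25, minute 113 to minute 179, minute 182 to minute 185, minute 194 to minute 264.
Only in the second: minute 69 to minute 72.
Together these are the periods covered by exactly one.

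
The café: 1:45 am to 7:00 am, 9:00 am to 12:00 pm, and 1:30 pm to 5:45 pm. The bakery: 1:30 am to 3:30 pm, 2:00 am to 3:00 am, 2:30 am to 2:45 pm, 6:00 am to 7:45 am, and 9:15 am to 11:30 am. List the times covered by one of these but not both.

Merge the second list: 1:30 am–3:30 pm.
A \ B = 3:30 pm–5:45 pm.
B \ A = 1:30 am–1:45 am, 7:00 am–9:00 am, 12:00 pm–1:30 pm.
Union of the two gives the symmetric difference.

1:30 am–1:45 am, 7:00 am–9:00 am, 12:00 pm–1:30 pm, 3:30 pm–5:45 pm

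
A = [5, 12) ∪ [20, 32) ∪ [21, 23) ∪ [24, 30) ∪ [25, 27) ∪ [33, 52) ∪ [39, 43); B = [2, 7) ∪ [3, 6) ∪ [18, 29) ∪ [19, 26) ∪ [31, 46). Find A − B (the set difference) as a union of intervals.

[7, 12) ∪ [29, 31) ∪ [46, 52)

Merge the first list: [5, 12), [20, 32), [33, 52).
Merge the second list: [2, 7), [18, 29), [31, 46).
[5, 12) minus B → [7, 12).
[20, 32) minus B → [29, 31).
[33, 52) minus B → [46, 52).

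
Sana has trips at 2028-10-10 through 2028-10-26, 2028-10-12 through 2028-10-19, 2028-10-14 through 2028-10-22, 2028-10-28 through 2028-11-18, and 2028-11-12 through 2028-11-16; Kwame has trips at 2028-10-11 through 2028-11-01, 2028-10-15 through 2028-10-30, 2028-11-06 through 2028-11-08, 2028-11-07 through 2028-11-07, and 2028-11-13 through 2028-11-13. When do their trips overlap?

First set merges to 2028-10-10 through 2028-10-26, 2028-10-28 through 2028-11-18.
Second set merges to 2028-10-11 through 2028-11-01, 2028-11-06 through 2028-11-08, 2028-11-13 through 2028-11-13.
2028-10-10 through 2028-10-26 meets the second set on 2028-10-11 through 2028-10-26.
2028-10-28 through 2028-11-18 meets the second set on 2028-10-28 through 2028-11-01, 2028-11-06 through 2028-11-08, 2028-11-13 through 2028-11-13.

2028-10-11 through 2028-10-26, 2028-10-28 through 2028-11-01, 2028-11-06 through 2028-11-08, 2028-11-13 through 2028-11-13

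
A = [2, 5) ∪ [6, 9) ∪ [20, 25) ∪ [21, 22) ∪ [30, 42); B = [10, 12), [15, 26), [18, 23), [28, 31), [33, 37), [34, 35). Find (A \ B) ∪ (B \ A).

First set merges to [2, 5), [6, 9), [20, 25), [30, 42).
Second set merges to [10, 12), [15, 26), [28, 31), [33, 37).
A \ B = [2, 5), [6, 9), [31, 33), [37, 42).
B \ A = [10, 12), [15, 20), [25, 26), [28, 30).
Union of the two gives the symmetric difference.

[2, 5) ∪ [6, 9) ∪ [10, 12) ∪ [15, 20) ∪ [25, 26) ∪ [28, 30) ∪ [31, 33) ∪ [37, 42)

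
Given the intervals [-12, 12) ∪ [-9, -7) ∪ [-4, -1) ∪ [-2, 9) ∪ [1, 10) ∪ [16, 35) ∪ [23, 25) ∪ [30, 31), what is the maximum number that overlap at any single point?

3

Walk the sorted start/end points keeping a running depth.
The depth first hits 3 at -2.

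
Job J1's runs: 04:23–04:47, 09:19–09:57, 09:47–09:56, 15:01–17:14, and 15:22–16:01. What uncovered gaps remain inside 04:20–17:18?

Covered (merged): 04:23–04:47, 09:19–09:57, 15:01–17:14.
Gaps within 04:20–17:18: 04:20–04:23, 04:47–09:19, 09:57–15:01, 17:14–17:18.

04:20–04:23, 04:47–09:19, 09:57–15:01, 17:14–17:18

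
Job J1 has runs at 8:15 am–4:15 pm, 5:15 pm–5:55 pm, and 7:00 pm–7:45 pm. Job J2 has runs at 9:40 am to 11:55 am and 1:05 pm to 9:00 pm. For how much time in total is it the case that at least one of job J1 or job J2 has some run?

A ∪ B = 8:15 am–9:00 pm.
Total: 12 h 45 min.

12 h 45 min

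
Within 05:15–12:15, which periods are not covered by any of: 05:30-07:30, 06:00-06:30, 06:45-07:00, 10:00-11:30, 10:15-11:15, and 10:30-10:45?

05:15-05:30, 07:30-10:00, 11:30-12:15

After merging, the occupied span is 05:30-07:30, 10:00-11:30.
Uncovered inside 05:15-12:15: 05:15-05:30, 07:30-10:00, 11:30-12:15.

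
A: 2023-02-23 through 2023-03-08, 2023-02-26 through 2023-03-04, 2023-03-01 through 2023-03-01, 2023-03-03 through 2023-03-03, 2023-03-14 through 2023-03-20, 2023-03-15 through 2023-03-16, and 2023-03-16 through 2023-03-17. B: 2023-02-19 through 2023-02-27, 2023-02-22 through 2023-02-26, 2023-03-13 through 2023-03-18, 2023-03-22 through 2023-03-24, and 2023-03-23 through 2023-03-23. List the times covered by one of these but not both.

2023-02-19 through 2023-02-22, 2023-02-28 through 2023-03-08, 2023-03-13 through 2023-03-13, 2023-03-19 through 2023-03-20, 2023-03-22 through 2023-03-24

A, merged: 2023-02-23 through 2023-03-08, 2023-03-14 through 2023-03-20.
B, merged: 2023-02-19 through 2023-02-27, 2023-03-13 through 2023-03-18, 2023-03-22 through 2023-03-24.
A but not B: 2023-02-28 through 2023-03-08, 2023-03-19 through 2023-03-20.
B but not A: 2023-02-19 through 2023-02-22, 2023-03-13 through 2023-03-13, 2023-03-22 through 2023-03-24.
Combining gives A △ B.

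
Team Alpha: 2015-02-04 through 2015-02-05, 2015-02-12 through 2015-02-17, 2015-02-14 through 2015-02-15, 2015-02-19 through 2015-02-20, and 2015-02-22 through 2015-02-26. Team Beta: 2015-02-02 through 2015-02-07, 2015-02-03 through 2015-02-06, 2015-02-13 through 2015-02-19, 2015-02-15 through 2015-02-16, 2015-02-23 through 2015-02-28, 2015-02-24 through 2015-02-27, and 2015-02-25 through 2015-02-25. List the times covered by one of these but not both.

First set merges to 2015-02-04 through 2015-02-05, 2015-02-12 through 2015-02-17, 2015-02-19 through 2015-02-20, 2015-02-22 through 2015-02-26.
Second set merges to 2015-02-02 through 2015-02-07, 2015-02-13 through 2015-02-19, 2015-02-23 through 2015-02-28.
Only in the first: 2015-02-12 through 2015-02-12, 2015-02-20 through 2015-02-20, 2015-02-22 through 2015-02-22.
Only in the second: 2015-02-02 through 2015-02-03, 2015-02-06 through 2015-02-07, 2015-02-18 through 2015-02-18, 2015-02-27 through 2015-02-28.
Together these are the periods covered by exactly one.

2015-02-02 through 2015-02-03, 2015-02-06 through 2015-02-07, 2015-02-12 through 2015-02-12, 2015-02-18 through 2015-02-18, 2015-02-20 through 2015-02-20, 2015-02-22 through 2015-02-22, 2015-02-27 through 2015-02-28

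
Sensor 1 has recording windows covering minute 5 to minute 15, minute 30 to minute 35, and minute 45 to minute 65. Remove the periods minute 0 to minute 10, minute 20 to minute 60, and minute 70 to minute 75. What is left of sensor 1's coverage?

minute 10 to minute 15, minute 60 to minute 65

minute 5 to minute 15 \ B = minute 10 to minute 15.
minute 30 to minute 35: entirely removed.
minute 45 to minute 65 \ B = minute 60 to minute 65.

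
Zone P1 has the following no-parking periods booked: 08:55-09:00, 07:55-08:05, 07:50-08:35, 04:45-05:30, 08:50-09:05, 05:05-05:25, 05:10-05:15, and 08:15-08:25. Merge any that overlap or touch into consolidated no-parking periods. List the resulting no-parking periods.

Sort by start: 04:45-05:30, 05:05-05:25, 05:10-05:15, 07:50-08:35, 07:55-08:05, 08:15-08:25, 08:50-09:05, 08:55-09:00.
05:05-05:25 overlaps/touches 04:45-05:30 → extend to 04:45-05:30.
05:10-05:15 overlaps/touches 04:45-05:30 → extend to 04:45-05:30.
07:50-08:35 is disjoint → start new block.
07:55-08:05 overlaps/touches 07:50-08:35 → extend to 07:50-08:35.
08:15-08:25 overlaps/touches 07:50-08:35 → extend to 07:50-08:35.
08:50-09:05 is disjoint → start new block.
08:55-09:00 overlaps/touches 08:50-09:05 → extend to 08:50-09:05.

04:45-05:30, 07:50-08:35, 08:50-09:05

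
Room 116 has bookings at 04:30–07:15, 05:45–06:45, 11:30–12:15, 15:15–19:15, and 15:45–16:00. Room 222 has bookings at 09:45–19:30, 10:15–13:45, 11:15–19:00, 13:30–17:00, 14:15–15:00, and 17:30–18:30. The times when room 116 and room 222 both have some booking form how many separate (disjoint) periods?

2

Merge the first list: 04:30–07:15, 11:30–12:15, 15:15–19:15.
Merge the second list: 09:45–19:30.
A ∩ B = 11:30–12:15, 15:15–19:15.
That is 2 disjoint pieces.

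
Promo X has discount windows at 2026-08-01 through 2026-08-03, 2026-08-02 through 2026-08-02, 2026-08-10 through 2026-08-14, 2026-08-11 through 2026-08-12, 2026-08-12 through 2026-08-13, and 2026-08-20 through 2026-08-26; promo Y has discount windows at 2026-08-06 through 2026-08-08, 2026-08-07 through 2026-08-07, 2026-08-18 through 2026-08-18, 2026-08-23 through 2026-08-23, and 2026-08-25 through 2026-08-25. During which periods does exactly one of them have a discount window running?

2026-08-01 through 2026-08-03, 2026-08-06 through 2026-08-08, 2026-08-10 through 2026-08-14, 2026-08-18 through 2026-08-18, 2026-08-20 through 2026-08-22, 2026-08-24 through 2026-08-24, 2026-08-26 through 2026-08-26

Merge the first list: 2026-08-01 through 2026-08-03, 2026-08-10 through 2026-08-14, 2026-08-20 through 2026-08-26.
Merge the second list: 2026-08-06 through 2026-08-08, 2026-08-18 through 2026-08-18, 2026-08-23 through 2026-08-23, 2026-08-25 through 2026-08-25.
Only in the first: 2026-08-01 through 2026-08-03, 2026-08-10 through 2026-08-14, 2026-08-20 through 2026-08-22, 2026-08-24 through 2026-08-24, 2026-08-26 through 2026-08-26.
Only in the second: 2026-08-06 through 2026-08-08, 2026-08-18 through 2026-08-18.
Together these are the periods covered by exactly one.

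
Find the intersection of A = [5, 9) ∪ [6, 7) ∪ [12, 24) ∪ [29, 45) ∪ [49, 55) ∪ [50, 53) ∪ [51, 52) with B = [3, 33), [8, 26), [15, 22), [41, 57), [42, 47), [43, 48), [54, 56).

[5, 9) ∪ [12, 24) ∪ [29, 33) ∪ [41, 45) ∪ [49, 55)

A, merged: [5, 9), [12, 24), [29, 45), [49, 55).
B, merged: [3, 33), [41, 57).
[5, 9) overlaps B on [5, 9).
[12, 24) overlaps B on [12, 24).
[29, 45) overlaps B on [29, 33), [41, 45).
[49, 55) overlaps B on [49, 55).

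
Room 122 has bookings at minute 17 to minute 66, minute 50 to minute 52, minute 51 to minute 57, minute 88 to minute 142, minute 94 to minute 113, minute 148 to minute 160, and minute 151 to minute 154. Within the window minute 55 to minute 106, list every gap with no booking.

Covered (merged): minute 17 to minute 66, minute 88 to minute 142, minute 148 to minute 160.
Complement within minute 55 to minute 106: minute 66 to minute 88.

minute 66 to minute 88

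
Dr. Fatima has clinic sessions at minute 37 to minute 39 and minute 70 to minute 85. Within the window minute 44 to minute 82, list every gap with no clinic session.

The merged coverage is minute 37 to minute 39, minute 70 to minute 85.
Uncovered inside minute 44 to minute 82: minute 44 to minute 70.

minute 44 to minute 70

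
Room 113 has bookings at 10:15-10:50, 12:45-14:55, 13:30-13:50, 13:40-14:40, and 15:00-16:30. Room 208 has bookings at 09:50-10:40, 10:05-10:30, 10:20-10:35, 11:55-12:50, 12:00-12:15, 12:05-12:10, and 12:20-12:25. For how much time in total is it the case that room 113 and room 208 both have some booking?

30 min

A, merged: 10:15–10:50, 12:45–14:55, 15:00–16:30.
B, merged: 09:50–10:40, 11:55–12:50.
A ∩ B = 10:15–10:40, 12:45–12:50.
Total: 25 min + 5 min = 30 min.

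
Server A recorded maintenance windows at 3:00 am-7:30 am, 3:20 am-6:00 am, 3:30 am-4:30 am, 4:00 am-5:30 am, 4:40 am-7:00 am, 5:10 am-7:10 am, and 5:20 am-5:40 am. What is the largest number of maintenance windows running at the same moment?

6

Sweep endpoints in order; track running count of active intervals.
Peak of 6 reached at 5:20 am.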